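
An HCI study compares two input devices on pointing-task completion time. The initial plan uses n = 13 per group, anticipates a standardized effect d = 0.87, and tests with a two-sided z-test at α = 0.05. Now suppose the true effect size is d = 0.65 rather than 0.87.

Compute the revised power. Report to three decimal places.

With d = 0.65: δ = d·√(n/2) = 0.65 × √(13/2) = 1.6572. Critical value z_{0.025} = 1.960.
Revised power = Φ(δ − 1.960) + Φ(−δ − 1.960) = Φ(-0.303) + Φ(-3.617) = 0.3810 + 0.0001 = 0.3812.

Power ≈ 0.381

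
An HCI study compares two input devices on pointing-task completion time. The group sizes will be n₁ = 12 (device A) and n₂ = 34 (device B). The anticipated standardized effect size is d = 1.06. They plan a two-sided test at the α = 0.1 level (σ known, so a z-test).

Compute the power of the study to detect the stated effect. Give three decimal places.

Noncentrality parameter: δ = d / √(1/n₁ + 1/n₂) = 1.06 / √(1/12 + 1/34) = 3.1569
Critical value for a two-sided test at α = 0.1: z_{α/2} = 1.645.
Power = Φ(δ − 1.645) + Φ(−δ − 1.645) = Φ(1.512) + Φ(-4.802) = 0.9347 + 0.0000 = 0.9347.

Power ≈ 0.935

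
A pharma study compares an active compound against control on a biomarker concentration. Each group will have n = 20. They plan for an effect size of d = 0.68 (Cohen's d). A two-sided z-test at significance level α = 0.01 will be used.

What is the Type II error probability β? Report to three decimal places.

β ≈ 0.665

Noncentrality parameter: δ = d·√(n/2) = 0.68 × √(20/2) = 2.1503
Two-sided α = 0.01 → critical value z_{0.005} = 2.576.
Power = Φ(δ − 2.576) + Φ(−δ − 2.576) = Φ(-0.425) + Φ(-4.726) = 0.3352 + 0.0000 = 0.3352.
Type II error: β = 1 − power = 1 − 0.3352 = 0.6648.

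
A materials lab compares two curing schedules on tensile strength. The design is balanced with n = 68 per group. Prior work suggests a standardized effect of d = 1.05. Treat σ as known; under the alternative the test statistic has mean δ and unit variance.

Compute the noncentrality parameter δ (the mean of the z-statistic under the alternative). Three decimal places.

δ = d·√(n/2) = 1.05 × √(68/2) = 6.1225

δ ≈ 6.122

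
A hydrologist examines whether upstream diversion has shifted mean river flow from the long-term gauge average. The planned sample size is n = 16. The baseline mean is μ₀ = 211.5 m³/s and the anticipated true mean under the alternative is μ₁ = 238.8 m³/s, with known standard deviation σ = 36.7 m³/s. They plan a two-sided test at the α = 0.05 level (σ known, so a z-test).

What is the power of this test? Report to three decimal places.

Power ≈ 0.845

Standardized effect: d = |μ₁ − μ₀| / σ = |238.8 − 211.5| / 36.7 = 0.7439
Noncentrality parameter: δ = d·√n = 0.7439 × √16 = 2.9755
Critical value for a two-sided test at α = 0.05: z_{α/2} = 1.960.
Power = Φ(δ − 1.960) + Φ(−δ − 1.960) = Φ(1.016) + Φ(-4.935) = 0.8451 + 0.0000 = 0.8451.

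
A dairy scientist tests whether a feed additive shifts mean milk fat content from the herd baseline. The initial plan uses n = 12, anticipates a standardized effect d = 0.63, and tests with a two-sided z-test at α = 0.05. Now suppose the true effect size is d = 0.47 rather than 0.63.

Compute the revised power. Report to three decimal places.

With d = 0.47: δ = d·√n = 0.47 × √12 = 1.6281. Critical value z_{0.025} = 1.960.
Revised power = Φ(δ − 1.960) + Φ(−δ − 1.960) = Φ(-0.332) + Φ(-3.588) = 0.3700 + 0.0002 = 0.3702.

Power ≈ 0.370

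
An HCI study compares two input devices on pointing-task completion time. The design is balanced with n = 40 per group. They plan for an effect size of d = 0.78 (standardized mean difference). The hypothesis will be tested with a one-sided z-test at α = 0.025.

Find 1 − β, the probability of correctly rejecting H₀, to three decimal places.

Noncentrality parameter: δ = d·√(n/2) = 0.78 × √(40/2) = 3.4883
One-sided α = 0.025 → critical value z_{0.025} = 1.960.
Power = Φ(δ − 1.960) = Φ(1.528) = 0.9368.

Power ≈ 0.937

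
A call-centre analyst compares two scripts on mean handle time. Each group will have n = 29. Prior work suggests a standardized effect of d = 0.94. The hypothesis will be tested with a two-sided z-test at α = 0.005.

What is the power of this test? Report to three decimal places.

Noncentrality parameter: δ = d·√(n/2) = 0.94 × √(29/2) = 3.5794
Critical value for a two-sided test at α = 0.005: z_{α/2} = 2.807.
Power = Φ(δ − 2.807) + Φ(−δ − 2.807) = Φ(0.772) + Φ(-6.386) = 0.7801 + 0.0000 = 0.7801.

Power ≈ 0.780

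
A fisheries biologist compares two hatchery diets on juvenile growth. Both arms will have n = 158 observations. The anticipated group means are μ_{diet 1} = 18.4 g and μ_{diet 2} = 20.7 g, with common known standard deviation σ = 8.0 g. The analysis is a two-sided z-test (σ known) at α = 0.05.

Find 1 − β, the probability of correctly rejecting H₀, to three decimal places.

Power ≈ 0.724

Standardized effect: d = |μ_{diet 1} − μ_{diet 2}| / σ = |18.4 − 20.7| / 8.0 = 0.2875
Noncentrality parameter: δ = d·√(n/2) = 0.2875 × √(158/2) = 2.5554
Two-sided α = 0.05 → critical value z_{0.025} = 1.960.
Power = Φ(δ − 1.960) + Φ(−δ − 1.960) = Φ(0.595) + Φ(-4.515) = 0.7242 + 0.0000 = 0.7242.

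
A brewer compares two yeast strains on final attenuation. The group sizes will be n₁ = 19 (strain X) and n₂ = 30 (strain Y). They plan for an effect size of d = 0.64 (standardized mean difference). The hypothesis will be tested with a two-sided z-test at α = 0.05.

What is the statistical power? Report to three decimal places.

Noncentrality parameter: δ = d / √(1/n₁ + 1/n₂) = 0.64 / √(1/19 + 1/30) = 2.1828
Critical value for a two-sided test at α = 0.05: z_{α/2} = 1.960.
Power = Φ(δ − 1.960) + Φ(−δ − 1.960) = Φ(0.223) + Φ(-4.143) = 0.5882 + 0.0000 = 0.5882.

Power ≈ 0.588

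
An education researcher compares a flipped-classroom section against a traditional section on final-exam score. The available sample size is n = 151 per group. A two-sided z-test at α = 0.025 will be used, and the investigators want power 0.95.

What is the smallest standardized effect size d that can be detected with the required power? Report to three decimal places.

Required noncentrality: δ = z_{0.0125} + z_{0.05} = 2.241 + 1.645 = 3.886.
(Lower-tail contribution to power is negligible for δ > 0.)
δ = d·√(n/2) ⇒ d = δ/√(n/2) = 3.886/√(151/2) = 0.4473.

d ≈ 0.447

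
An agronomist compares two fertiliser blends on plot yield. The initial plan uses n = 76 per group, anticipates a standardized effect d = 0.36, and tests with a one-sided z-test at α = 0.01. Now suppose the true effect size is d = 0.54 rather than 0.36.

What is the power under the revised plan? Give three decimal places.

With d = 0.54: δ = d·√(n/2) = 0.54 × √(76/2) = 3.3288. Critical value z_{0.01} = 2.326.
Revised power = P(Z > 2.326 − δ) = Φ(1.002) = 0.8419.

Power ≈ 0.842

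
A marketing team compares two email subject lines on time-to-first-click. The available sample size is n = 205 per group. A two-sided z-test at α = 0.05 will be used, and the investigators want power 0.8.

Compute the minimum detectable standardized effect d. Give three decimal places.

d ≈ 0.277

Required noncentrality: δ = z_{0.025} + z_{0.20} = 1.960 + 0.842 = 2.802.
(The second rejection-region term Φ(−δ − z_{α/2}) is negligible and dropped.)
δ = d·√(n/2) ⇒ d = δ/√(n/2) = 2.802/√(205/2) = 0.2767.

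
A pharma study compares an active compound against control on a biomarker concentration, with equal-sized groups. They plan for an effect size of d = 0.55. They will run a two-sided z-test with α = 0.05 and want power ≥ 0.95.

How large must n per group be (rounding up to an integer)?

For power 0.95 need Φ(δ − z_{0.025}) = 0.95, so δ = z_{0.025} + z_{0.05} = 1.960 + 1.645 = 3.605.
(Ignoring the negligible lower-tail rejection probability gives the usual closed-form inversion.)
δ = d·√(n/2) ⇒ n = 2(δ/d)² = 2 × (3.605 / 0.55)² = 85.92.
Rounding up, n = 86 per group.

n = 86 per group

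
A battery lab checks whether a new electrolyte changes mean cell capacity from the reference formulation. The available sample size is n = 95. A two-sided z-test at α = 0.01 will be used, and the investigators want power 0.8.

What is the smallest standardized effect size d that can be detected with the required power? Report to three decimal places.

d ≈ 0.351

Need Φ(δ − 2.576) = 0.8, so δ = 2.576 + 0.842 = 3.417.
(The second rejection-region term Φ(−δ − z_{α/2}) is negligible and dropped.)
δ = d·√n ⇒ d = δ/√n = 3.417/√95 = 0.3506.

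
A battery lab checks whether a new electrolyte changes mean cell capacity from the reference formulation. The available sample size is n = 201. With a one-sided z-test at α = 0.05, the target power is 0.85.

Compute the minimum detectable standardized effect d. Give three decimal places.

d ≈ 0.189

Required noncentrality: δ = z_{0.05} + z_{0.15} = 1.645 + 1.036 = 2.681.
δ = d·√n ⇒ d = δ/√n = 2.681/√201 = 0.1891.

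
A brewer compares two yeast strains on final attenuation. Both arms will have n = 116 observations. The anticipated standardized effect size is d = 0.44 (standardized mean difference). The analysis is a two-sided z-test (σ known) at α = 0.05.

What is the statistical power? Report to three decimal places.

Power ≈ 0.918

Noncentrality parameter: δ = d·√(n/2) = 0.44 × √(116/2) = 3.3509
Critical value for a two-sided test at α = 0.05: z_{α/2} = 1.960.
Power = Φ(δ − 1.960) + Φ(−δ − 1.960) = Φ(1.391) + Φ(-5.311) = 0.9179 + 0.0000 = 0.9179.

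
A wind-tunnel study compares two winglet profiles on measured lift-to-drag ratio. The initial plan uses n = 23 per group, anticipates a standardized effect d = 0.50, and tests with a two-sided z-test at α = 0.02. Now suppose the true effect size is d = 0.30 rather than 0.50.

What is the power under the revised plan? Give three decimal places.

Power ≈ 0.096

With d = 0.30: δ = d·√(n/2) = 0.30 × √(23/2) = 1.0173. Critical value z_{0.01} = 2.326.
Revised power = Φ(δ − 2.326) + Φ(−δ − 2.326) = Φ(-1.309) + Φ(-3.344) = 0.0953 + 0.0004 = 0.0957.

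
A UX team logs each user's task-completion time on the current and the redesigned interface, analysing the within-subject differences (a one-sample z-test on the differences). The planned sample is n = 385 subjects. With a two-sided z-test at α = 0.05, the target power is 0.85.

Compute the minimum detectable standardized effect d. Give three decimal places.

d ≈ 0.153

Required noncentrality: δ = z_{0.025} + z_{0.15} = 1.960 + 1.036 = 2.996.
(The second rejection-region term Φ(−δ − z_{α/2}) is negligible and dropped.)
δ = d·√n ⇒ d = δ/√n = 2.996/√385 = 0.1527.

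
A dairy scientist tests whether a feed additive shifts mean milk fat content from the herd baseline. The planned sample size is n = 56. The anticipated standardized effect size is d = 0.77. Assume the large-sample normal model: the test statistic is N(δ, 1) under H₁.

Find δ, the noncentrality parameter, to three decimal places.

The noncentrality parameter scales effect size by the design's sample-size factor: δ = d·√n = 0.77 × √56 = 5.7622

δ ≈ 5.762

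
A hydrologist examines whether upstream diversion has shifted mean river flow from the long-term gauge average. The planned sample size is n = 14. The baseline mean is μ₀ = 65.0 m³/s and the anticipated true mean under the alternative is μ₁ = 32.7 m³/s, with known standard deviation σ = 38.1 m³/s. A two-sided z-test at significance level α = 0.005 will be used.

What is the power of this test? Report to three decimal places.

Power ≈ 0.642

Standardized effect: d = |μ₁ − μ₀| / σ = |32.7 − 65.0| / 38.1 = 0.8478
Noncentrality parameter: δ = d·√n = 0.8478 × √14 = 3.1721
Critical value for a two-sided test at α = 0.005: z_{α/2} = 2.807.
Power = Φ(δ − 2.807) + Φ(−δ − 2.807) = Φ(0.365) + Φ(-5.979) = 0.6425 + 0.0000 = 0.6425.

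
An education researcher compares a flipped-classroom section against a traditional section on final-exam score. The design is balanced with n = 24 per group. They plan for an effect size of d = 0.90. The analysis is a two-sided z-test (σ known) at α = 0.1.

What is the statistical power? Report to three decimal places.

Noncentrality parameter: λ = d·√(n/2) = 0.90 × √(24/2) = 3.1177
Critical value for a two-sided test at α = 0.1: z_{α/2} = 1.645.
Power = Φ(λ − 1.645) + Φ(−λ − 1.645) = Φ(1.473) + Φ(-4.763) = 0.9296 + 0.0000 = 0.9296.

Power ≈ 0.930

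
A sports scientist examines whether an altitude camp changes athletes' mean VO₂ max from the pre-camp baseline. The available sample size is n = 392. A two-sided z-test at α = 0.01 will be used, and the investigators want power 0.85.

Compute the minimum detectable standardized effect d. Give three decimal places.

Required noncentrality: δ = z_{0.005} + z_{0.15} = 2.576 + 1.036 = 3.612.
(The second rejection-region term Φ(−δ − z_{α/2}) is negligible and dropped.)
δ = d·√n ⇒ d = δ/√n = 3.612/√392 = 0.1824.

d ≈ 0.182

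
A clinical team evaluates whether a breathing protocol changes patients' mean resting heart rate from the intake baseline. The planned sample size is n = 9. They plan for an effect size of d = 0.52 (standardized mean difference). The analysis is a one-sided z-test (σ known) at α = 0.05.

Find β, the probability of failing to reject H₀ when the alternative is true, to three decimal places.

Noncentrality parameter: δ = d·√n = 0.52 × √9 = 1.5600
Critical value for a one-sided test at α = 0.05: z_α = 1.645.
Power = Φ(δ − 1.645) = Φ(-0.085) = 0.4662.
Type II error: β = 1 − power = 1 − 0.4662 = 0.5338.

β ≈ 0.534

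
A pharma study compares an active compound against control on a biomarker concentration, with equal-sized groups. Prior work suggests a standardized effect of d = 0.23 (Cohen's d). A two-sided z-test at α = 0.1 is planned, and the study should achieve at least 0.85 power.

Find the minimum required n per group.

Set Φ(δ − 1.645) = 0.85; then δ − 1.645 = Φ⁻¹(0.85) = 1.036, giving δ = 2.681.
(The Φ(−δ − z_{α/2}) term is vanishingly small for δ > 0 and is dropped in the standard sample-size formula.)
δ = d·√(n/2) ⇒ n = 2(δ/d)² = 2 × (2.681 / 0.23)² = 271.81.
Round up to the next whole unit.

n = 272 per group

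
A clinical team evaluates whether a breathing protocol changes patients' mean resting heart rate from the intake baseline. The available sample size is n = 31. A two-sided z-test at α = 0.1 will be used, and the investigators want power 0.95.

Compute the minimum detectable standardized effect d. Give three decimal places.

d ≈ 0.591

Need Φ(δ − 1.645) = 0.95, so δ = 1.645 + 1.645 = 3.290.
(The second rejection-region term Φ(−δ − z_{α/2}) is negligible and dropped.)
δ = d·√n ⇒ d = δ/√n = 3.290/√31 = 0.5908.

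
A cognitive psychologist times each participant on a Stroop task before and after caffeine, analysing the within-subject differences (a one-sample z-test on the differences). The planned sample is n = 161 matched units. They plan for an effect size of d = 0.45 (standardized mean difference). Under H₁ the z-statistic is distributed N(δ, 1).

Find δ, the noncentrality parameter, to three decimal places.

The noncentrality parameter scales effect size by the design's sample-size factor: δ = d·√n = 0.45 × √161 = 5.7099

δ ≈ 5.710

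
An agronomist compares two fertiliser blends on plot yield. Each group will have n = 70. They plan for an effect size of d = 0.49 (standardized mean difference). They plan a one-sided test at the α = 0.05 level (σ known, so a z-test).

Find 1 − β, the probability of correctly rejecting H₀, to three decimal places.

Power ≈ 0.895

Noncentrality parameter: δ = d·√(n/2) = 0.49 × √(70/2) = 2.8989
One-sided α = 0.05 → critical value z_{0.05} = 1.645.
Power = P(Z > 1.645 − δ) = Φ(1.254) = 0.8951.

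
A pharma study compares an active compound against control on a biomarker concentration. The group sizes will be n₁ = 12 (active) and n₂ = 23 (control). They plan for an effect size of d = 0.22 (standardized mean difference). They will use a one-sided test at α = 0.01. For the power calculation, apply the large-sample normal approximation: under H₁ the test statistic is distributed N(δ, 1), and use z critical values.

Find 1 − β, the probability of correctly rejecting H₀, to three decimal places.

Power ≈ 0.044

Noncentrality parameter: δ = d / √(1/n₁ + 1/n₂) = 0.22 / √(1/12 + 1/23) = 0.6178
Critical value for a one-sided test at α = 0.01: z_α = 2.326.
Power = Φ(δ − 2.326) = Φ(-1.709) = 0.0438.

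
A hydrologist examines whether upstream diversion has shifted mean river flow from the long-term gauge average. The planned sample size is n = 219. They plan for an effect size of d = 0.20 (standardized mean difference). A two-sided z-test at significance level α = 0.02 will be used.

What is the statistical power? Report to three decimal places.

Noncentrality parameter: δ = d·√n = 0.20 × √219 = 2.9597
Critical value for a two-sided test at α = 0.02: z_{α/2} = 2.326.
Power = Φ(δ − 2.326) + Φ(−δ − 2.326) = Φ(0.633) + Φ(-5.286) = 0.7368 + 0.0000 = 0.7368.

Power ≈ 0.737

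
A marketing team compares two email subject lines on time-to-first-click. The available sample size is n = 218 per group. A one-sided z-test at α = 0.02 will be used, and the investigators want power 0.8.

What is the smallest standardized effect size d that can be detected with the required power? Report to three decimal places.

Need Φ(δ − 2.054) = 0.8, so δ = 2.054 + 0.842 = 2.895.
δ = d·√(n/2) ⇒ d = δ/√(n/2) = 2.895/√(218/2) = 0.2773.

d ≈ 0.277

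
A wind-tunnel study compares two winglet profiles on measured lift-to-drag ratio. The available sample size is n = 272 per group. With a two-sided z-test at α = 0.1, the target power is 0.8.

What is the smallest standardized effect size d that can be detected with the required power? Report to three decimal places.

d ≈ 0.213

Required noncentrality: δ = z_{0.05} + z_{0.20} = 1.645 + 0.842 = 2.486.
(The second rejection-region term Φ(−δ − z_{α/2}) is negligible and dropped.)
δ = d·√(n/2) ⇒ d = δ/√(n/2) = 2.486/√(272/2) = 0.2132.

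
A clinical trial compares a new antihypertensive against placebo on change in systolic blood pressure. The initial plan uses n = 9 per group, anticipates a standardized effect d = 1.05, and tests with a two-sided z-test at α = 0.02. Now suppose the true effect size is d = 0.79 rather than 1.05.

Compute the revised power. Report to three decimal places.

Power ≈ 0.258

With d = 0.79: δ = d·√(n/2) = 0.79 × √(9/2) = 1.6758. Critical value z_{0.01} = 2.326.
Revised power = Φ(δ − 2.326) + Φ(−δ − 2.326) = Φ(-0.651) + Φ(-4.002) = 0.2577 + 0.0000 = 0.2577.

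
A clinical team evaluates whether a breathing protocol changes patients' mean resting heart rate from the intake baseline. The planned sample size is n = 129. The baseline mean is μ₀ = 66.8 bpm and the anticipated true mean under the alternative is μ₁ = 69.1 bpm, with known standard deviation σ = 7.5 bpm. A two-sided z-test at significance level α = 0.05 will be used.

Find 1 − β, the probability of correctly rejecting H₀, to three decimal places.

Power ≈ 0.936

Standardized effect: d = |μ₁ − μ₀| / σ = |69.1 − 66.8| / 7.5 = 0.3067
Noncentrality parameter: δ = d·√n = 0.3067 × √129 = 3.4831
Two-sided α = 0.05 → critical value z_{0.025} = 1.960.
Power = Φ(δ − 1.960) + Φ(−δ − 1.960) = Φ(1.523) + Φ(-5.443) = 0.9361 + 0.0000 = 0.9361.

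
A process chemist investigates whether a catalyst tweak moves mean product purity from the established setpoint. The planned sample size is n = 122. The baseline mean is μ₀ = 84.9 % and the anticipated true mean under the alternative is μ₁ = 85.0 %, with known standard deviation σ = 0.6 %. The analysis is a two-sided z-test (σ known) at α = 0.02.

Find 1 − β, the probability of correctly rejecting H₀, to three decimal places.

Standardized effect: d = |μ₁ − μ₀| / σ = |85.0 − 84.9| / 0.6 = 0.1667
Noncentrality parameter: δ = d·√n = 0.1667 × √122 = 1.8409
Critical value for a two-sided test at α = 0.02: z_{α/2} = 2.326.
Power = Φ(δ − 2.326) + Φ(−δ − 2.326) = Φ(-0.485) + Φ(-4.167) = 0.3137 + 0.0000 = 0.3137.

Power ≈ 0.314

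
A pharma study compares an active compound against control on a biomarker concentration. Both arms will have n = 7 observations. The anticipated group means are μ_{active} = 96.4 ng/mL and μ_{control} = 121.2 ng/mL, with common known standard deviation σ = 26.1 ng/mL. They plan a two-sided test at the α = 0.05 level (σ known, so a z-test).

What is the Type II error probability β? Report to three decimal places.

Standardized effect: d = |μ_{active} − μ_{control}| / σ = |96.4 − 121.2| / 26.1 = 0.9502
Noncentrality parameter: δ = d·√(n/2) = 0.9502 × √(7/2) = 1.7776
Two-sided α = 0.05 → critical value z_{0.025} = 1.960.
Power = Φ(δ − 1.960) + Φ(−δ − 1.960) = Φ(-0.182) + Φ(-3.738) = 0.4277 + 0.0001 = 0.4278.
Type II error: β = 1 − power = 1 − 0.4278 = 0.5722.

β ≈ 0.572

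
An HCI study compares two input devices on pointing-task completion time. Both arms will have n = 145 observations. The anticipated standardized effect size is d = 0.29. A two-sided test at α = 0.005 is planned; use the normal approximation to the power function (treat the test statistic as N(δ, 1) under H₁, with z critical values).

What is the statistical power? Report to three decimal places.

Power ≈ 0.368

Noncentrality parameter: δ = d·√(n/2) = 0.29 × √(145/2) = 2.4693
Two-sided α = 0.005 → critical value z_{0.0025} = 2.807.
Power = Φ(δ − 2.807) + Φ(−δ − 2.807) = Φ(-0.338) + Φ(-5.276) = 0.3678 + 0.0000 = 0.3678.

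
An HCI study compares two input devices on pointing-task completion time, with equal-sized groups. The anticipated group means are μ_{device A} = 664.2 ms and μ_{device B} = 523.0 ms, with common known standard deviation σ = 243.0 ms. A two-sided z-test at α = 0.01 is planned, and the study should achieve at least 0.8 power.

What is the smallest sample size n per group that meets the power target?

Standardized effect: d = |μ_{device A} − μ_{device B}| / σ = |664.2 − 523.0| / 243.0 = 0.5811
For power 0.8 need Φ(δ − z_{0.005}) = 0.8, so δ = z_{0.005} + z_{0.20} = 2.576 + 0.842 = 3.417.
(Ignoring the negligible lower-tail rejection probability gives the usual closed-form inversion.)
δ = d·√(n/2) ⇒ n = 2(δ/d)² = 2 × (3.417 / 0.5811)² = 69.18.
Rounding up, n = 70 per group.

n = 70 per group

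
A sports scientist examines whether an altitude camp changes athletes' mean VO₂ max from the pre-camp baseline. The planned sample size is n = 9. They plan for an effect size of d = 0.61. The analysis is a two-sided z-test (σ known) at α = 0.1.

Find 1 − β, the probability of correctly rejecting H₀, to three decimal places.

Noncentrality parameter: δ = d·√n = 0.61 × √9 = 1.8300
Two-sided α = 0.1 → critical value z_{0.05} = 1.645.
Power = Φ(δ − 1.645) + Φ(−δ − 1.645) = Φ(0.185) + Φ(-3.475) = 0.5734 + 0.0003 = 0.5737.

Power ≈ 0.574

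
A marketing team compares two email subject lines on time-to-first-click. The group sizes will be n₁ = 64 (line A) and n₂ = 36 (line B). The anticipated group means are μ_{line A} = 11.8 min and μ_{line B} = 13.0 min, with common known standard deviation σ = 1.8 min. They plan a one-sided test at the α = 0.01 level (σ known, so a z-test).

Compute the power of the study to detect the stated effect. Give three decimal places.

Power ≈ 0.809

Standardized effect: d = |μ_{line A} − μ_{line B}| / σ = |11.8 − 13.0| / 1.8 = 0.6667
Noncentrality parameter: δ = d / √(1/n₁ + 1/n₂) = 0.6667 / √(1/64 + 1/36) = 3.2000
Critical value for a one-sided test at α = 0.01: z_α = 2.326.
Power = P(Z > 2.326 − δ) = Φ(0.874) = 0.8088.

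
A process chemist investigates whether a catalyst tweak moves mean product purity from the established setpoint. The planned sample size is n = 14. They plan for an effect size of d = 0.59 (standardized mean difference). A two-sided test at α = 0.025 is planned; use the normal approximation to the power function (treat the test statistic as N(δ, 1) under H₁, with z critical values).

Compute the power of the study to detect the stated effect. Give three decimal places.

Noncentrality parameter: δ = d·√n = 0.59 × √14 = 2.2076
Critical value for a two-sided test at α = 0.025: z_{α/2} = 2.241.
Power = Φ(δ − 2.241) + Φ(−δ − 2.241) = Φ(-0.034) + Φ(-4.449) = 0.4865 + 0.0000 = 0.4865.

Power ≈ 0.487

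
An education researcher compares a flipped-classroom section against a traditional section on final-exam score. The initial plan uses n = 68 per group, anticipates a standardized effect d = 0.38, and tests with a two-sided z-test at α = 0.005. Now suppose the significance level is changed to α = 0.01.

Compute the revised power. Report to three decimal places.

Power ≈ 0.359

δ = d·√(n/2) = 0.38 × √(68/2) = 2.2158 (unchanged). New critical value: z_{0.005} = 2.576.
Revised power = Φ(δ − 2.576) + Φ(−δ − 2.576) = Φ(-0.360) + Φ(-4.792) = 0.3594 + 0.0000 = 0.3594.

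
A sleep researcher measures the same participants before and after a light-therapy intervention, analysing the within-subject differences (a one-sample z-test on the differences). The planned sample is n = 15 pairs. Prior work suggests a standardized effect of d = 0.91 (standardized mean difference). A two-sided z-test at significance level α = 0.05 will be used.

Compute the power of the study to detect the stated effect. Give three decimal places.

Noncentrality parameter: δ = d·√n = 0.91 × √15 = 3.5244
Two-sided α = 0.05 → critical value z_{0.025} = 1.960.
Power = Φ(δ − 1.960) + Φ(−δ − 1.960) = Φ(1.564) + Φ(-5.484) = 0.9411 + 0.0000 = 0.9411.

Power ≈ 0.941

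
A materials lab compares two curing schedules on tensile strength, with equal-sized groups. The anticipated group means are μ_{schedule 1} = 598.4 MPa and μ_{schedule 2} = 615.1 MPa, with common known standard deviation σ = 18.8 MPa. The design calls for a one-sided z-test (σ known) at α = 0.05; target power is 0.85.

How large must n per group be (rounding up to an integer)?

Standardized effect: d = |μ_{schedule 1} − μ_{schedule 2}| / σ = |598.4 − 615.1| / 18.8 = 0.8883
For power 0.85 need Φ(δ − z_{0.05}) = 0.85, so δ = z_{0.05} + z_{0.15} = 1.645 + 1.036 = 2.681.
δ = d·√(n/2) ⇒ n = 2(δ/d)² = 2 × (2.681 / 0.8883)² = 18.22.
Rounding up, n = 19 per group.

n = 19 per group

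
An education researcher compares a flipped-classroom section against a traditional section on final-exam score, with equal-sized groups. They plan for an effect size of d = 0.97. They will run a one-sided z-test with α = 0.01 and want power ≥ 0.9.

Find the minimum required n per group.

n = 28 per group

For power 0.9 need Φ(δ − z_{0.01}) = 0.9, so δ = z_{0.01} + z_{0.10} = 2.326 + 1.282 = 3.608.
δ = d·√(n/2) ⇒ n = 2(δ/d)² = 2 × (3.608 / 0.97)² = 27.67.
Rounding up, n = 28 per group.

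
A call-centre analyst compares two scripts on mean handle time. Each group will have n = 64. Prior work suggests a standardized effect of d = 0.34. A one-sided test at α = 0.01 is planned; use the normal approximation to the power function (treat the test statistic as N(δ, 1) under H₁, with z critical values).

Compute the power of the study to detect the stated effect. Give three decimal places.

Noncentrality parameter: δ = d·√(n/2) = 0.34 × √(64/2) = 1.9233
One-sided α = 0.01 → critical value z_{0.01} = 2.326.
Power = P(Z > 2.326 − δ) = Φ(-0.403) = 0.3435.

Power ≈ 0.343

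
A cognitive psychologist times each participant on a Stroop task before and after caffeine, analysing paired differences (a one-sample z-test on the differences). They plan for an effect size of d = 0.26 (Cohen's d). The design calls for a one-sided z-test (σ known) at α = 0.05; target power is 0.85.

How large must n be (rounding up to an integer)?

n = 107

For power 0.85 need Φ(δ − z_{0.05}) = 0.85, so δ = z_{0.05} + z_{0.15} = 1.645 + 1.036 = 2.681.
δ = d·√n ⇒ n = (δ/d)² = (2.681 / 0.26)² = 106.35.
Rounding up, n = 107.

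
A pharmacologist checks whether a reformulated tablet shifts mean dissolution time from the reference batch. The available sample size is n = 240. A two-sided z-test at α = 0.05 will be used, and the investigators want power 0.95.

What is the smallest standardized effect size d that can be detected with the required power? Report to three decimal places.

d ≈ 0.233

Required noncentrality: δ = z_{0.025} + z_{0.05} = 1.960 + 1.645 = 3.605.
(The second rejection-region term Φ(−δ − z_{α/2}) is negligible and dropped.)
δ = d·√n ⇒ d = δ/√n = 3.605/√240 = 0.2327.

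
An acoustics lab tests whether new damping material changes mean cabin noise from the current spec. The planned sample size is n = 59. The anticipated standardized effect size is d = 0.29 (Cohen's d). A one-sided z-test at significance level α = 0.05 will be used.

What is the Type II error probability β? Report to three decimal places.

Noncentrality parameter: δ = d·√n = 0.29 × √59 = 2.2275
Critical value for a one-sided test at α = 0.05: z_α = 1.645.
Power = P(Z > 1.645 − δ) = Φ(0.583) = 0.7199.
Type II error: β = 1 − power = 1 − 0.7199 = 0.2801.

β ≈ 0.280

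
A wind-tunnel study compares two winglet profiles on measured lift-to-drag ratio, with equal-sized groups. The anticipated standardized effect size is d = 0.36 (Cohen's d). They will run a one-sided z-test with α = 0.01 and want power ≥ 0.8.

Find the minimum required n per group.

n = 155 per group

Set Φ(δ − 2.326) = 0.8; then δ − 2.326 = Φ⁻¹(0.8) = 0.842, giving δ = 3.168.
δ = d·√(n/2) ⇒ n = 2(δ/d)² = 2 × (3.168 / 0.36)² = 154.88.
Rounding up, n = 155 per group.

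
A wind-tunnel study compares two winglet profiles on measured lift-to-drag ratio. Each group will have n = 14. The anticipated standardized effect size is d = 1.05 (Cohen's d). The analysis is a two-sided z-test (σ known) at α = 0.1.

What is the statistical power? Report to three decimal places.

Power ≈ 0.871

Noncentrality parameter: δ = d·√(n/2) = 1.05 × √(14/2) = 2.7780
Critical value for a two-sided test at α = 0.1: z_{α/2} = 1.645.
Power = Φ(δ − 1.645) + Φ(−δ − 1.645) = Φ(1.133) + Φ(-4.423) = 0.8714 + 0.0000 = 0.8714.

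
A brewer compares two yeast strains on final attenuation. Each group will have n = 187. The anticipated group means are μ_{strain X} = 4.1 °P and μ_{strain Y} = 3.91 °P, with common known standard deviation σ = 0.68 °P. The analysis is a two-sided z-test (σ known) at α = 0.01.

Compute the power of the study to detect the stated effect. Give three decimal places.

Standardized effect: d = |μ_{strain X} − μ_{strain Y}| / σ = |4.1 − 3.91| / 0.68 = 0.2794
Noncentrality parameter: δ = d·√(n/2) = 0.2794 × √(187/2) = 2.7018
Two-sided α = 0.01 → critical value z_{0.005} = 2.576.
Power = Φ(δ − 2.576) + Φ(−δ − 2.576) = Φ(0.126) + Φ(-5.278) = 0.5501 + 0.0000 = 0.5501.

Power ≈ 0.550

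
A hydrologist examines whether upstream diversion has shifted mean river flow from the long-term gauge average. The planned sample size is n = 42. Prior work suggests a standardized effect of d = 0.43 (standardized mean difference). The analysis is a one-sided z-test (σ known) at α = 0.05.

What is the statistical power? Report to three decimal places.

Noncentrality parameter: δ = d·√n = 0.43 × √42 = 2.7867
One-sided α = 0.05 → critical value z_{0.05} = 1.645.
Power = P(Z > 1.645 − δ) = Φ(1.142) = 0.8732.

Power ≈ 0.873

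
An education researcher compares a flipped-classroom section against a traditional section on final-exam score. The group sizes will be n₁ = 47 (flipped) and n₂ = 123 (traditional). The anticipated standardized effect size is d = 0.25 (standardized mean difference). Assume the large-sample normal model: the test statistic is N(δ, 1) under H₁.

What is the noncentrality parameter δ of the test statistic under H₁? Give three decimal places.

δ ≈ 1.458

The noncentrality parameter scales effect size by the design's sample-size factor: δ = d / √(1/n₁ + 1/n₂) = 0.25 / √(1/47 + 1/123) = 1.4579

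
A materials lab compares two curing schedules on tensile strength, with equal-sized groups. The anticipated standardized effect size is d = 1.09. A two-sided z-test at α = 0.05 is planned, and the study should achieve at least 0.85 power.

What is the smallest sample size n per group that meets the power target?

n = 16 per group

Set Φ(δ − 1.960) = 0.85; then δ − 1.960 = Φ⁻¹(0.85) = 1.036, giving δ = 2.996.
(The Φ(−δ − z_{α/2}) term is vanishingly small for δ > 0 and is dropped in the standard sample-size formula.)
δ = d·√(n/2) ⇒ n = 2(δ/d)² = 2 × (2.996 / 1.09)² = 15.11.
Round up to the next whole unit.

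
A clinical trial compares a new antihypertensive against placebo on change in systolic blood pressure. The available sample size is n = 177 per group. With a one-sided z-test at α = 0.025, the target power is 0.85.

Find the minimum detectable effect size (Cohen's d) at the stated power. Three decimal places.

Need Φ(δ − 1.960) = 0.85, so δ = 1.960 + 1.036 = 2.996.
δ = d·√(n/2) ⇒ d = δ/√(n/2) = 2.996/√(177/2) = 0.3185.

d ≈ 0.319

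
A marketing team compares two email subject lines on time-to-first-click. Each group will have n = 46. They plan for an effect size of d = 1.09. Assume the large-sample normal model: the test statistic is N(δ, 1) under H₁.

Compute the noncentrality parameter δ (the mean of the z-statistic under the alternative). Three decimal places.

δ = d·√(n/2) = 1.09 × √(46/2) = 5.2275

δ ≈ 5.227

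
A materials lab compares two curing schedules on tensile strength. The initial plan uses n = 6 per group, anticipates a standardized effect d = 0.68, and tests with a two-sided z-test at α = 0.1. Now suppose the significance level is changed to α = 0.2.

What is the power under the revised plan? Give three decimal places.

Power ≈ 0.466

δ = d·√(n/2) = 0.68 × √(6/2) = 1.1778 (unchanged). New critical value: z_{0.1} = 1.282.
Revised power = Φ(δ − 1.282) + Φ(−δ − 1.282) = Φ(-0.104) + Φ(-2.459) = 0.4587 + 0.0070 = 0.4656.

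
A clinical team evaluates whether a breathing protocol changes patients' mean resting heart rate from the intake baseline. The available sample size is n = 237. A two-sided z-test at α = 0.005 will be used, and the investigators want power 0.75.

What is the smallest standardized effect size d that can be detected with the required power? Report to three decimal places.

Need Φ(δ − 2.807) = 0.75, so δ = 2.807 + 0.674 = 3.482.
(The second rejection-region term Φ(−δ − z_{α/2}) is negligible and dropped.)
δ = d·√n ⇒ d = δ/√n = 3.482/√237 = 0.2261.

d ≈ 0.226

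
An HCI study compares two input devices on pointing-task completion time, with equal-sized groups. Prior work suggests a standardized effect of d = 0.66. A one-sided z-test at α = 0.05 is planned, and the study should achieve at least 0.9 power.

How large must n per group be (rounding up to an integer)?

n = 40 per group

For power 0.9 need Φ(δ − z_{0.05}) = 0.9, so δ = z_{0.05} + z_{0.10} = 1.645 + 1.282 = 2.926.
δ = d·√(n/2) ⇒ n = 2(δ/d)² = 2 × (2.926 / 0.66)² = 39.32.
Rounding up, n = 40 per group.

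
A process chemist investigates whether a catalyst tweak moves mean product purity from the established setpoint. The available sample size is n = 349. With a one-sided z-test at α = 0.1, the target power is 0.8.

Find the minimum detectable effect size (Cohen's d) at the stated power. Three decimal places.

Need Φ(δ − 1.282) = 0.8, so δ = 1.282 + 0.842 = 2.123.
δ = d·√n ⇒ d = δ/√n = 2.123/√349 = 0.1137.

d ≈ 0.114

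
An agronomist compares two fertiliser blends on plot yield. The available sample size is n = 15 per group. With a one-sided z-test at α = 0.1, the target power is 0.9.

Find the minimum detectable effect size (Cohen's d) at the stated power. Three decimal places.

Required noncentrality: δ = z_{0.1} + z_{0.10} = 1.282 + 1.282 = 2.563.
δ = d·√(n/2) ⇒ d = δ/√(n/2) = 2.563/√(15/2) = 0.9359.

d ≈ 0.936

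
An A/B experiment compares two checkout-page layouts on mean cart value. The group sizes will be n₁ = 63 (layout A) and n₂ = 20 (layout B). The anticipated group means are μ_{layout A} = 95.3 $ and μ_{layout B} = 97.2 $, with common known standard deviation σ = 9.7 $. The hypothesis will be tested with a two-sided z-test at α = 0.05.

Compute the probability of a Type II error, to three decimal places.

Standardized effect: d = |μ_{layout A} − μ_{layout B}| / σ = |95.3 − 97.2| / 9.7 = 0.1959
Noncentrality parameter: δ = d / √(1/n₁ + 1/n₂) = 0.1959 / √(1/63 + 1/20) = 0.7632
Critical value for a two-sided test at α = 0.05: z_{α/2} = 1.960.
Power = Φ(δ − 1.960) + Φ(−δ − 1.960) = Φ(-1.197) + Φ(-2.723) = 0.1157 + 0.0032 = 0.1189.
Type II error: β = 1 − power = 1 − 0.1189 = 0.8811.

β ≈ 0.881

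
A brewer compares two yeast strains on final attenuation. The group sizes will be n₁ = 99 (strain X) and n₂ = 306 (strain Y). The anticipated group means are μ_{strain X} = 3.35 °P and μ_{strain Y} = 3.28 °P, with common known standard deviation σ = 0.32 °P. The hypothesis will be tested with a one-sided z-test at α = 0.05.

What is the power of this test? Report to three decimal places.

Power ≈ 0.598

Standardized effect: d = |μ_{strain X} − μ_{strain Y}| / σ = |3.35 − 3.28| / 0.32 = 0.2188
Noncentrality parameter: δ = d / √(1/n₁ + 1/n₂) = 0.2188 / √(1/99 + 1/306) = 1.8919
Critical value for a one-sided test at α = 0.05: z_α = 1.645.
Power = P(Z > 1.645 − δ) = Φ(0.247) = 0.5976.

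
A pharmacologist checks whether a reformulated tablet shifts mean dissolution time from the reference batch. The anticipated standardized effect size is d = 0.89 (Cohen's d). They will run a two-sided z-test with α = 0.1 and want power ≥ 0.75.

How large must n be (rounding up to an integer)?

For power 0.75 need Φ(δ − z_{0.05}) = 0.75, so δ = z_{0.05} + z_{0.25} = 1.645 + 0.674 = 2.319.
(For δ > 0 the lower-tail rejection region contributes negligibly to power, so the one-term inversion is standard.)
δ = d·√n ⇒ n = (δ/d)² = (2.319 / 0.89)² = 6.79.
Rounding up, n = 7.

n = 7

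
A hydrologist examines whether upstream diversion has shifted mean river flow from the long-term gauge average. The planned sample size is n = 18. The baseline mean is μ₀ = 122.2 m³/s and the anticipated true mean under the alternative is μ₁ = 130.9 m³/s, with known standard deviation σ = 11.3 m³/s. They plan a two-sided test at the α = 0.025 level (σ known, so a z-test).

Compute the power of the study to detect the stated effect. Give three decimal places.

Standardized effect: d = |μ₁ − μ₀| / σ = |130.9 − 122.2| / 11.3 = 0.7699
Noncentrality parameter: δ = d·√n = 0.7699 × √18 = 3.2665
Two-sided α = 0.025 → critical value z_{0.0125} = 2.241.
Power = Φ(δ − 2.241) + Φ(−δ − 2.241) = Φ(1.025) + Φ(-5.508) = 0.8473 + 0.0000 = 0.8473.

Power ≈ 0.847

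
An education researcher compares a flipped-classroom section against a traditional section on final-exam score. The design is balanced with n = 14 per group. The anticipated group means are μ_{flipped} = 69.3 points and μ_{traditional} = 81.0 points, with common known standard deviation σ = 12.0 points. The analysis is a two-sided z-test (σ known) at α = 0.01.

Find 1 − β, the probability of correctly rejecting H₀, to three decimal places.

Power ≈ 0.502

Standardized effect: d = |μ_{flipped} − μ_{traditional}| / σ = |69.3 − 81.0| / 12.0 = 0.9750
Noncentrality parameter: δ = d·√(n/2) = 0.9750 × √(14/2) = 2.5796
Critical value for a two-sided test at α = 0.01: z_{α/2} = 2.576.
Power = Φ(δ − 2.576) + Φ(−δ − 2.576) = Φ(0.004) + Φ(-5.155) = 0.5015 + 0.0000 = 0.5015.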